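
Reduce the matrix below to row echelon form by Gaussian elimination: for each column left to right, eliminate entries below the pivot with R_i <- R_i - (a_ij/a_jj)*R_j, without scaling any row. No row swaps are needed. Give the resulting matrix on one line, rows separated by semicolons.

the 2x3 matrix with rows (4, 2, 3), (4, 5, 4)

REF = [4 2 3; 0 3 1]

Forward elimination:
R2 <- R2 - (1)*R1:  [ 0  3  1 ]
Row echelon form:
[ 4  2  3 ]
[ 0  3  1 ]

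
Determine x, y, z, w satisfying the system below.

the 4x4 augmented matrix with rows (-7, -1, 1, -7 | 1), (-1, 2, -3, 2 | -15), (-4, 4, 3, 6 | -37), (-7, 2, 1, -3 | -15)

Forward elimination on [A|b]:
R2 <- R2 - (1/7)*R1:  [      0    15/7   -22/7       3  -106/7 ]
R3 <- R3 - (4/7)*R1:  [      0    32/7    17/7      10  -263/7 ]
R4 <- R4 - (1)*R1:  [   0    3    0    4  -16 ]
R3 <- R3 - (32/15)*R2:  [      0       0  137/15    18/5  -79/15 ]
R4 <- R4 - (7/5)*R2:  [    0     0  22/5  -1/5  26/5 ]
R4 <- R4 - (66/137)*R3:  [        0         0         0  -265/137  1060/137 ]
Row echelon form:
[ -7    -1       1        -7  |         1 ]
[  0  15/7   -22/7         3  |    -106/7 ]
[  0     0  137/15      18/5  |    -79/15 ]
[  0     0       0  -265/137  |  1060/137 ]
Back-substitution:
w = (1060/137) / (-265/137) = -4
z = (-79/15 - (18/5)*(-4)) / (137/15) = 1
y = (-106/7 - (-22/7)*(1) - (3)*(-4)) / (15/7) = 0
x = (1 - (-1)*(0) - (1)*(1) - (-7)*(-4)) / -7 = 4

(4, 0, 1, -4)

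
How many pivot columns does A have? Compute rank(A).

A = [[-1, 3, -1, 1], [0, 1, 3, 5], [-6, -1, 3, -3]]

Row reduction:
R3 <- R3 - (6)*R1:  [   0  -19    9   -9 ]
R3 <- R3 - (-19)*R2:  [  0   0  66  86 ]
Row echelon form:
[ -1  3  -1   1 ]
[  0  1   3   5 ]
[  0  0  66  86 ]
Nonzero rows / pivot columns: 3

rank(A) = 3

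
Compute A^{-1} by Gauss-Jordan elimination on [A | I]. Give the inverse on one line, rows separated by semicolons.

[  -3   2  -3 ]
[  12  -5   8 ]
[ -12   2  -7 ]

inverse = [19/27 8/27 1/27; -4/9 -5/9 -4/9; -4/3 -2/3 -1/3]

Gauss-Jordan on [A | I]:
R1 <- (1/-3)*R1:  [    1  -2/3     1  |  -1/3     0     0 ]
R2 <- R2 - (12)*R1:  [  0   3  -4  |   4   1   0 ]
R3 <- R3 - (-12)*R1:  [  0  -6   5  |  -4   0   1 ]
R2 <- (1/3)*R2:  [    0     1  -4/3  |   4/3   1/3     0 ]
R1 <- R1 - (-2/3)*R2:  [   1    0  1/9  |  5/9  2/9    0 ]
R3 <- R3 - (-6)*R2:  [  0   0  -3  |   4   2   1 ]
R3 <- (1/-3)*R3:  [    0     0     1  |  -4/3  -2/3  -1/3 ]
R1 <- R1 - (1/9)*R3:  [     1      0      0  |  19/27   8/27   1/27 ]
R2 <- R2 - (-4/3)*R3:  [    0     1     0  |  -4/9  -5/9  -4/9 ]
Right block of [I | A^{-1}] is the inverse:
[ 19/27  8/27  1/27 ]
[  -4/9  -5/9  -4/9 ]
[  -4/3  -2/3  -1/3 ]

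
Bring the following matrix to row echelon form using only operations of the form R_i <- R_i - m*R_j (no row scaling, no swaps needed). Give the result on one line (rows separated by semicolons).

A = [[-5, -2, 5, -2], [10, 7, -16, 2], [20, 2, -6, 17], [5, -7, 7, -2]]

Forward elimination:
R2 <- R2 - (-2)*R1:  [  0   3  -6  -2 ]
R3 <- R3 - (-4)*R1:  [  0  -6  14   9 ]
R4 <- R4 - (-1)*R1:  [  0  -9  12  -4 ]
R3 <- R3 - (-2)*R2:  [ 0  0  2  5 ]
R4 <- R4 - (-3)*R2:  [   0    0   -6  -10 ]
R4 <- R4 - (-3)*R3:  [ 0  0  0  5 ]
Row echelon form:
[ -5  -2   5  -2 ]
[  0   3  -6  -2 ]
[  0   0   2   5 ]
[  0   0   0   5 ]

REF = [-5 -2 5 -2; 0 3 -6 -2; 0 0 2 5; 0 0 0 5]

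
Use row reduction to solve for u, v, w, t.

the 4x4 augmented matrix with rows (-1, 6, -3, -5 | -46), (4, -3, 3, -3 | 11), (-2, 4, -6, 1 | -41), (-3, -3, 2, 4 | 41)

(-4, -5, 5, 1)

Forward elimination on [A|b]:
R2 <- R2 - (-4)*R1:  [    0    21    -9   -23  -173 ]
R3 <- R3 - (2)*R1:  [  0  -8   0  11  51 ]
R4 <- R4 - (3)*R1:  [   0  -21   11   19  179 ]
R3 <- R3 - (-8/21)*R2:  [       0        0    -24/7    47/21  -313/21 ]
R4 <- R4 - (-1)*R2:  [  0   0   2  -4   6 ]
R4 <- R4 - (-7/12)*R3:  [      0       0       0  -97/36  -97/36 ]
Row echelon form:
[ -1   6     -3      -5  |      -46 ]
[  0  21     -9     -23  |     -173 ]
[  0   0  -24/7   47/21  |  -313/21 ]
[  0   0      0  -97/36  |   -97/36 ]
Back-substitution:
t = (-97/36) / (-97/36) = 1
w = (-313/21 - (47/21)*(1)) / (-24/7) = 5
v = (-173 - (-9)*(5) - (-23)*(1)) / 21 = -5
u = (-46 - (6)*(-5) - (-3)*(5) - (-5)*(1)) / -1 = -4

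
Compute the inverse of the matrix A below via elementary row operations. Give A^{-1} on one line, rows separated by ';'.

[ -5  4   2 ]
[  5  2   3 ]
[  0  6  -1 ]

inverse = [-1/9 4/45 2/45; 1/36 1/36 5/36; 1/6 1/6 -1/6]

Gauss-Jordan on [A | I]:
R1 <- (1/-5)*R1:  [    1  -4/5  -2/5  |  -1/5     0     0 ]
R2 <- R2 - (5)*R1:  [ 0  6  5  |  1  1  0 ]
R2 <- (1/6)*R2:  [   0    1  5/6  |  1/6  1/6    0 ]
R1 <- R1 - (-4/5)*R2:  [     1      0   4/15  |  -1/15   2/15      0 ]
R3 <- R3 - (6)*R2:  [  0   0  -6  |  -1  -1   1 ]
R3 <- (1/-6)*R3:  [    0     0     1  |   1/6   1/6  -1/6 ]
R1 <- R1 - (4/15)*R3:  [    1     0     0  |  -1/9  4/45  2/45 ]
R2 <- R2 - (5/6)*R3:  [    0     1     0  |  1/36  1/36  5/36 ]
Right block of [I | A^{-1}] is the inverse:
[ -1/9  4/45  2/45 ]
[ 1/36  1/36  5/36 ]
[  1/6   1/6  -1/6 ]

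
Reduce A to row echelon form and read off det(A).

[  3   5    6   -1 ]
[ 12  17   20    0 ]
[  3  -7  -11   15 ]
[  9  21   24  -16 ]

Forward elimination:
R2 <- R2 - (4)*R1:  [  0  -3  -4   4 ]
R3 <- R3 - (1)*R1:  [   0  -12  -17   16 ]
R4 <- R4 - (3)*R1:  [   0    6    6  -13 ]
R3 <- R3 - (4)*R2:  [  0   0  -1   0 ]
R4 <- R4 - (-2)*R2:  [  0   0  -2  -5 ]
R4 <- R4 - (2)*R3:  [  0   0   0  -5 ]
Upper-triangular form:
[ 3   5   6  -1 ]
[ 0  -3  -4   4 ]
[ 0   0  -1   0 ]
[ 0   0   0  -5 ]
det(A) = (-1)^0 * (3) * (-3) * (-1) * (-5) = -45  (0 row swaps -> sign +1)

det(A) = -45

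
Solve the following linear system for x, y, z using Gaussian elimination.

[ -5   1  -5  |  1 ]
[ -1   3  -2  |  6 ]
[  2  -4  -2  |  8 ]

(3, 1, -3)

Forward elimination on [A|b]:
R2 <- R2 - (1/5)*R1:  [    0  14/5    -1  29/5 ]
R3 <- R3 - (-2/5)*R1:  [     0  -18/5     -4   42/5 ]
R3 <- R3 - (-9/7)*R2:  [     0      0  -37/7  111/7 ]
Row echelon form:
[ -5     1     -5  |      1 ]
[  0  14/5     -1  |   29/5 ]
[  0     0  -37/7  |  111/7 ]
Back-substitution:
z = (111/7) / (-37/7) = -3
y = (29/5 - (-1)*(-3)) / (14/5) = 1
x = (1 - (1)*(1) - (-5)*(-3)) / -5 = 3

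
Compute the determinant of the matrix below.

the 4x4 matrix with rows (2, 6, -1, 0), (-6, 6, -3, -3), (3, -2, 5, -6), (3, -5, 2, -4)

Forward elimination:
R2 <- R2 - (-3)*R1:  [  0  24  -6  -3 ]
R3 <- R3 - (3/2)*R1:  [    0   -11  13/2    -6 ]
R4 <- R4 - (3/2)*R1:  [   0  -14  7/2   -4 ]
R3 <- R3 - (-11/24)*R2:  [     0      0   15/4  -59/8 ]
R4 <- R4 - (-7/12)*R2:  [     0      0      0  -23/4 ]
Upper-triangular form:
[ 2   6    -1      0 ]
[ 0  24    -6     -3 ]
[ 0   0  15/4  -59/8 ]
[ 0   0     0  -23/4 ]
det(A) = (-1)^0 * (2) * (24) * (15/4) * (-23/4) = -1035  (0 row swaps -> sign +1)

det(A) = -1035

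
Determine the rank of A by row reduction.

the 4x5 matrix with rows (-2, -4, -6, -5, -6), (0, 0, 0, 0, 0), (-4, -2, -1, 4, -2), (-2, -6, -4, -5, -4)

Row reduction:
R3 <- R3 - (2)*R1:  [  0   6  11  14  10 ]
R4 <- R4 - (1)*R1:  [  0  -2   2   0   2 ]
R2 <-> R3   (pivot in column 2 was zero)
[ -2  -4  -6  -5  -6 ]
[  0   6  11  14  10 ]
[  0   0   0   0   0 ]
[  0  -2   2   0   2 ]
R4 <- R4 - (-1/3)*R2:  [    0     0  17/3  14/3  16/3 ]
R3 <-> R4   (pivot in column 3 was zero)
[ -2  -4    -6    -5    -6 ]
[  0   6    11    14    10 ]
[  0   0  17/3  14/3  16/3 ]
[  0   0     0     0     0 ]
Row echelon form:
[ -2  -4    -6    -5    -6 ]
[  0   6    11    14    10 ]
[  0   0  17/3  14/3  16/3 ]
[  0   0     0     0     0 ]
Nonzero rows / pivot columns: 3

rank(A) = 3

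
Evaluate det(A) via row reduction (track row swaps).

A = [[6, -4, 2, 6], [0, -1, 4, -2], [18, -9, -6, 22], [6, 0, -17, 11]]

Forward elimination:
R3 <- R3 - (3)*R1:  [   0    3  -12    4 ]
R4 <- R4 - (1)*R1:  [   0    4  -19    5 ]
R3 <- R3 - (-3)*R2:  [  0   0   0  -2 ]
R4 <- R4 - (-4)*R2:  [  0   0  -3  -3 ]
R3 <-> R4   (pivot in column 3 was zero)
[ 6  -4   2   6 ]
[ 0  -1   4  -2 ]
[ 0   0  -3  -3 ]
[ 0   0   0  -2 ]
Upper-triangular form:
[ 6  -4   2   6 ]
[ 0  -1   4  -2 ]
[ 0   0  -3  -3 ]
[ 0   0   0  -2 ]
det(A) = (-1)^1 * (6) * (-1) * (-3) * (-2) = 36  (1 row swap -> sign -1)

det(A) = 36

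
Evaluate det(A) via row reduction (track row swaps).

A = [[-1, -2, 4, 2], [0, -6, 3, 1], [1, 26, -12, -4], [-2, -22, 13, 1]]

det(A) = -96

Forward elimination:
R3 <- R3 - (-1)*R1:  [  0  24  -8  -2 ]
R4 <- R4 - (2)*R1:  [   0  -18    5   -3 ]
R3 <- R3 - (-4)*R2:  [ 0  0  4  2 ]
R4 <- R4 - (3)*R2:  [  0   0  -4  -6 ]
R4 <- R4 - (-1)*R3:  [  0   0   0  -4 ]
Upper-triangular form:
[ -1  -2  4   2 ]
[  0  -6  3   1 ]
[  0   0  4   2 ]
[  0   0  0  -4 ]
det(A) = (-1)^0 * (-1) * (-6) * (4) * (-4) = -96  (0 row swaps -> sign +1)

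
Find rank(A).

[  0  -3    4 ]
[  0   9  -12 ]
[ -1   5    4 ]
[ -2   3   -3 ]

Row reduction:
R1 <-> R3   (pivot in column 1 was zero)
[ -1   5    4 ]
[  0   9  -12 ]
[  0  -3    4 ]
[ -2   3   -3 ]
R4 <- R4 - (2)*R1:  [   0   -7  -11 ]
R3 <- R3 - (-1/3)*R2:  [ 0  0  0 ]
R4 <- R4 - (-7/9)*R2:  [     0      0  -61/3 ]
R3 <-> R4   (pivot in column 3 was zero)
[ -1  5      4 ]
[  0  9    -12 ]
[  0  0  -61/3 ]
[  0  0      0 ]
Row echelon form:
[ -1  5      4 ]
[  0  9    -12 ]
[  0  0  -61/3 ]
[  0  0      0 ]
Nonzero rows / pivot columns: 3

rank(A) = 3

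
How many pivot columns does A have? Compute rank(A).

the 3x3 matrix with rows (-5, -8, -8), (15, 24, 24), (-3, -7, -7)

Row reduction:
R2 <- R2 - (-3)*R1:  [ 0  0  0 ]
R3 <- R3 - (3/5)*R1:  [     0  -11/5  -11/5 ]
R2 <-> R3   (pivot in column 2 was zero)
[ -5     -8     -8 ]
[  0  -11/5  -11/5 ]
[  0      0      0 ]
Row echelon form:
[ -5     -8     -8 ]
[  0  -11/5  -11/5 ]
[  0      0      0 ]
Nonzero rows / pivot columns: 2

rank(A) = 2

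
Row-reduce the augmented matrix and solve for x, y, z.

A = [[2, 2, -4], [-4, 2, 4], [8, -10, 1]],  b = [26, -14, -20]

(4, 5, -2)

Forward elimination on [A|b]:
R2 <- R2 - (-2)*R1:  [  0   6  -4  38 ]
R3 <- R3 - (4)*R1:  [    0   -18    17  -124 ]
R3 <- R3 - (-3)*R2:  [   0    0    5  -10 ]
Row echelon form:
[ 2  2  -4  |   26 ]
[ 0  6  -4  |   38 ]
[ 0  0   5  |  -10 ]
Back-substitution:
z = (-10) / 5 = -2
y = (38 - (-4)*(-2)) / 6 = 5
x = (26 - (2)*(5) - (-4)*(-2)) / 2 = 4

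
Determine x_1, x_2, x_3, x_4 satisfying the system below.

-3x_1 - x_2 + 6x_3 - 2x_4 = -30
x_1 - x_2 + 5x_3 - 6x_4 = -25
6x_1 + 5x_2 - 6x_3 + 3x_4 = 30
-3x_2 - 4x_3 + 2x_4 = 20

Forward elimination on [A|b]:
R2 <- R2 - (-1/3)*R1:  [     0   -4/3      7  -20/3    -35 ]
R3 <- R3 - (-2)*R1:  [   0    3    6   -1  -30 ]
R3 <- R3 - (-9/4)*R2:  [      0       0    87/4     -16  -435/4 ]
R4 <- R4 - (9/4)*R2:  [     0      0  -79/4     17  395/4 ]
R4 <- R4 - (-79/87)*R3:  [      0       0       0  215/87       0 ]
Row echelon form:
[ -3    -1     6      -2  |     -30 ]
[  0  -4/3     7   -20/3  |     -35 ]
[  0     0  87/4     -16  |  -435/4 ]
[  0     0     0  215/87  |       0 ]
Back-substitution:
x_4 = (0) / (215/87) = 0
x_3 = (-435/4 - (-16)*(0)) / (87/4) = -5
x_2 = (-35 - (7)*(-5) - (-20/3)*(0)) / (-4/3) = 0
x_1 = (-30 - (-1)*(0) - (6)*(-5) - (-2)*(0)) / -3 = 0

(0, 0, -5, 0)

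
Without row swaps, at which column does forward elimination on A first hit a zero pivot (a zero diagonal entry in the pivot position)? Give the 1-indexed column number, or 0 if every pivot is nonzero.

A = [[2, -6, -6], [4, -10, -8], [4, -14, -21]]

Naive forward elimination:
R2 <- R2 - (2)*R1:  [ 0  2  4 ]
R3 <- R3 - (2)*R1:  [  0  -2  -9 ]
R3 <- R3 - (-1)*R2:  [  0   0  -5 ]
All pivots nonzero; naive elimination completes without hitting a zero pivot.

first zero-pivot column = 0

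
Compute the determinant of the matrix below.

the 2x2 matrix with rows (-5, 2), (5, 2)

Forward elimination:
R2 <- R2 - (-1)*R1:  [ 0  4 ]
Upper-triangular form:
[ -5  2 ]
[  0  4 ]
det(A) = (-1)^0 * (-5) * (4) = -20  (0 row swaps -> sign +1)

det(A) = -20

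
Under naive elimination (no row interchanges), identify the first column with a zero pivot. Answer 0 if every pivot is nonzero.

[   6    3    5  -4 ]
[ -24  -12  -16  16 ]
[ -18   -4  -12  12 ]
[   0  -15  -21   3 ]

Naive forward elimination:
R2 <- R2 - (-4)*R1:  [ 0  0  4  0 ]
R3 <- R3 - (-3)*R1:  [ 0  5  3  0 ]
Matrix at this point:
[ 6    3    5  -4 ]
[ 0    0    4   0 ]
[ 0    5    3   0 ]
[ 0  -15  -21   3 ]
Pivot entry (2,2) is zero but row 3 has 5 in column 2 -> naive elimination stops; a row interchange (e.g. R2 <-> R3) would be required here.

first zero-pivot column = 2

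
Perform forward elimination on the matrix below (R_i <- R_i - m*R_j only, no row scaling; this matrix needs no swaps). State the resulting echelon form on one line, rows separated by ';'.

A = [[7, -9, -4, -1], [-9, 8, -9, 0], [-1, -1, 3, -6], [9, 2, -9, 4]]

Forward elimination:
R2 <- R2 - (-9/7)*R1:  [     0  -25/7  -99/7   -9/7 ]
R3 <- R3 - (-1/7)*R1:  [     0  -16/7   17/7  -43/7 ]
R4 <- R4 - (9/7)*R1:  [     0   95/7  -27/7   37/7 ]
R3 <- R3 - (16/25)*R2:  [       0        0   287/25  -133/25 ]
R4 <- R4 - (-19/5)*R2:  [      0       0  -288/5     2/5 ]
R4 <- R4 - (-1440/287)*R3:  [        0         0         0  -1078/41 ]
Row echelon form:
[ 7     -9      -4        -1 ]
[ 0  -25/7   -99/7      -9/7 ]
[ 0      0  287/25   -133/25 ]
[ 0      0       0  -1078/41 ]

REF = [7 -9 -4 -1; 0 -25/7 -99/7 -9/7; 0 0 287/25 -133/25; 0 0 0 -1078/41]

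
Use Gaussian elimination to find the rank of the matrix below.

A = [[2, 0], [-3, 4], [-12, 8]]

Row reduction:
R2 <- R2 - (-3/2)*R1:  [ 0  4 ]
R3 <- R3 - (-6)*R1:  [ 0  8 ]
R3 <- R3 - (2)*R2:  [ 0  0 ]
Row echelon form:
[ 2  0 ]
[ 0  4 ]
[ 0  0 ]
Nonzero rows / pivot columns: 2

rank(A) = 2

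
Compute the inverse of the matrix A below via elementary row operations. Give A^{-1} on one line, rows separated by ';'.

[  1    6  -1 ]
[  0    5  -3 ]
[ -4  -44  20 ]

inverse = [-8/5 -19/5 -13/20; 3/5 4/5 3/20; 1 1 1/4]

Gauss-Jordan on [A | I]:
R3 <- R3 - (-4)*R1:  [   0  -20   16  |    4    0    1 ]
R2 <- (1/5)*R2:  [    0     1  -3/5  |     0   1/5     0 ]
R1 <- R1 - (6)*R2:  [    1     0  13/5  |     1  -6/5     0 ]
R3 <- R3 - (-20)*R2:  [ 0  0  4  |  4  4  1 ]
R3 <- (1/4)*R3:  [   0    0    1  |    1    1  1/4 ]
R1 <- R1 - (13/5)*R3:  [      1       0       0  |    -8/5   -19/5  -13/20 ]
R2 <- R2 - (-3/5)*R3:  [    0     1     0  |   3/5   4/5  3/20 ]
Right block of [I | A^{-1}] is the inverse:
[ -8/5  -19/5  -13/20 ]
[  3/5    4/5    3/20 ]
[    1      1     1/4 ]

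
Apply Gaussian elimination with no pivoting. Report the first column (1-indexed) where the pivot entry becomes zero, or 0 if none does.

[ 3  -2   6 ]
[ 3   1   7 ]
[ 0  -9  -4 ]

Naive forward elimination:
R2 <- R2 - (1)*R1:  [ 0  3  1 ]
R3 <- R3 - (-3)*R2:  [  0   0  -1 ]
All pivots nonzero; naive elimination completes without hitting a zero pivot.

first zero-pivot column = 0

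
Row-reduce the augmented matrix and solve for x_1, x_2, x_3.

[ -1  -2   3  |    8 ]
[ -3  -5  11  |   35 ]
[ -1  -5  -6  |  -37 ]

Forward elimination on [A|b]:
R2 <- R2 - (3)*R1:  [  0   1   2  11 ]
R3 <- R3 - (1)*R1:  [   0   -3   -9  -45 ]
R3 <- R3 - (-3)*R2:  [   0    0   -3  -12 ]
Row echelon form:
[ -1  -2   3  |    8 ]
[  0   1   2  |   11 ]
[  0   0  -3  |  -12 ]
Back-substitution:
x_3 = (-12) / -3 = 4
x_2 = (11 - (2)*(4)) / 1 = 3
x_1 = (8 - (-2)*(3) - (3)*(4)) / -1 = -2

(-2, 3, 4)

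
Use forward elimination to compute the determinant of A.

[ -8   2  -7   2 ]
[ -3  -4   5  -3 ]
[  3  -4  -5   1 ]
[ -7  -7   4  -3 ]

det(A) = -410

Forward elimination:
R2 <- R2 - (3/8)*R1:  [     0  -19/4   61/8  -15/4 ]
R3 <- R3 - (-3/8)*R1:  [     0  -13/4  -61/8    7/4 ]
R4 <- R4 - (7/8)*R1:  [     0  -35/4   81/8  -19/4 ]
R3 <- R3 - (13/19)*R2:  [       0        0  -244/19    82/19 ]
R4 <- R4 - (35/19)*R2:  [       0        0  -149/38    41/19 ]
R4 <- R4 - (149/488)*R3:  [       0        0        0  205/244 ]
Upper-triangular form:
[ -8      2       -7        2 ]
[  0  -19/4     61/8    -15/4 ]
[  0      0  -244/19    82/19 ]
[  0      0        0  205/244 ]
det(A) = (-1)^0 * (-8) * (-19/4) * (-244/19) * (205/244) = -410  (0 row swaps -> sign +1)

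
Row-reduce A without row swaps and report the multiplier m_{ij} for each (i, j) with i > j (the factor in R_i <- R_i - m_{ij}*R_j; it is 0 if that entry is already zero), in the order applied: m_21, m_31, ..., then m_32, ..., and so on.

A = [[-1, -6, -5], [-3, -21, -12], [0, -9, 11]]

Forward elimination:
R2 <- R2 - (3)*R1:  [  0  -3   3 ]
R3: entry in column 1 is already 0 -> m_{31} = 0 (no row operation needed)
R3 <- R3 - (3)*R2:  [ 0  0  2 ]
Multipliers (in order of application): m_{21} = 3, m_{31} = 0, m_{32} = 3

multipliers: 3, 0, 3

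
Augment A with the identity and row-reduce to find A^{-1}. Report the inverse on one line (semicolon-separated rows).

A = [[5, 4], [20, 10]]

inverse = [-1/3 2/15; 2/3 -1/6]

Gauss-Jordan on [A | I]:
R1 <- (1/5)*R1:  [   1  4/5  |  1/5    0 ]
R2 <- R2 - (20)*R1:  [  0  -6  |  -4   1 ]
R2 <- (1/-6)*R2:  [    0     1  |   2/3  -1/6 ]
R1 <- R1 - (4/5)*R2:  [    1     0  |  -1/3  2/15 ]
Right block of [I | A^{-1}] is the inverse:
[ -1/3  2/15 ]
[  2/3  -1/6 ]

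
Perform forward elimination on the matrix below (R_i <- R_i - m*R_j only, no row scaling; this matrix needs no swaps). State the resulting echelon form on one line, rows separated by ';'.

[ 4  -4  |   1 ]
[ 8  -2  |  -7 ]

REF = [4 -4 1; 0 6 -9]

Forward elimination:
R2 <- R2 - (2)*R1:  [  0   6  -9 ]
Row echelon form:
[ 4  -4  |   1 ]
[ 0   6  |  -9 ]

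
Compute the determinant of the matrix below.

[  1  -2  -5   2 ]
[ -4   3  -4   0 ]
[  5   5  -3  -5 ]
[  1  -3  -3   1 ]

Forward elimination:
R2 <- R2 - (-4)*R1:  [   0   -5  -24    8 ]
R3 <- R3 - (5)*R1:  [   0   15   22  -15 ]
R4 <- R4 - (1)*R1:  [  0  -1   2  -1 ]
R3 <- R3 - (-3)*R2:  [   0    0  -50    9 ]
R4 <- R4 - (1/5)*R2:  [     0      0   34/5  -13/5 ]
R4 <- R4 - (-17/125)*R3:  [        0         0         0  -172/125 ]
Upper-triangular form:
[ 1  -2   -5         2 ]
[ 0  -5  -24         8 ]
[ 0   0  -50         9 ]
[ 0   0    0  -172/125 ]
det(A) = (-1)^0 * (1) * (-5) * (-50) * (-172/125) = -344  (0 row swaps -> sign +1)

det(A) = -344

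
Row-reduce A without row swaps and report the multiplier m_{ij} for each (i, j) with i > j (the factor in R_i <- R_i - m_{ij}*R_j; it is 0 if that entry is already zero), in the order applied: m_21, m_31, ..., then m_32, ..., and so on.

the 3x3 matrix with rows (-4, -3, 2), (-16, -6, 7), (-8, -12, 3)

multipliers: 4, 2, -1

Forward elimination:
R2 <- R2 - (4)*R1:  [  0   6  -1 ]
R3 <- R3 - (2)*R1:  [  0  -6  -1 ]
R3 <- R3 - (-1)*R2:  [  0   0  -2 ]
Multipliers (in order of application): m_{21} = 4, m_{31} = 2, m_{32} = -1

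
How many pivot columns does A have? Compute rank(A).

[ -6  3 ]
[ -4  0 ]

Row reduction:
R2 <- R2 - (2/3)*R1:  [  0  -2 ]
Row echelon form:
[ -6   3 ]
[  0  -2 ]
Nonzero rows / pivot columns: 2

rank(A) = 2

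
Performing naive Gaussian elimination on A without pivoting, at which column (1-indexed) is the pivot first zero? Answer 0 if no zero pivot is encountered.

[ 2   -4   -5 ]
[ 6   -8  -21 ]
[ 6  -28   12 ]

Naive forward elimination:
R2 <- R2 - (3)*R1:  [  0   4  -6 ]
R3 <- R3 - (3)*R1:  [   0  -16   27 ]
R3 <- R3 - (-4)*R2:  [ 0  0  3 ]
All pivots nonzero; naive elimination completes without hitting a zero pivot.

first zero-pivot column = 0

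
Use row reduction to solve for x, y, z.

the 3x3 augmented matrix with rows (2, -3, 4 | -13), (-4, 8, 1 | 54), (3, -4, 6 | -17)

Forward elimination on [A|b]:
R2 <- R2 - (-2)*R1:  [  0   2   9  28 ]
R3 <- R3 - (3/2)*R1:  [   0  1/2    0  5/2 ]
R3 <- R3 - (1/4)*R2:  [    0     0  -9/4  -9/2 ]
Row echelon form:
[ 2  -3     4  |   -13 ]
[ 0   2     9  |    28 ]
[ 0   0  -9/4  |  -9/2 ]
Back-substitution:
z = (-9/2) / (-9/4) = 2
y = (28 - (9)*(2)) / 2 = 5
x = (-13 - (-3)*(5) - (4)*(2)) / 2 = -3

(-3, 5, 2)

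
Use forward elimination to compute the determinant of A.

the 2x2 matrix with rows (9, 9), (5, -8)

Forward elimination:
R2 <- R2 - (5/9)*R1:  [   0  -13 ]
Upper-triangular form:
[ 9    9 ]
[ 0  -13 ]
det(A) = (-1)^0 * (9) * (-13) = -117  (0 row swaps -> sign +1)

det(A) = -117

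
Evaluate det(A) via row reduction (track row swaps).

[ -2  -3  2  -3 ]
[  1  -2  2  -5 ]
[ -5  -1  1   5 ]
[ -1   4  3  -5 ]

Forward elimination:
R2 <- R2 - (-1/2)*R1:  [     0   -7/2      3  -13/2 ]
R3 <- R3 - (5/2)*R1:  [    0  13/2    -4  25/2 ]
R4 <- R4 - (1/2)*R1:  [    0  11/2     2  -7/2 ]
R3 <- R3 - (-13/7)*R2:  [    0     0  11/7   3/7 ]
R4 <- R4 - (-11/7)*R2:  [     0      0   47/7  -96/7 ]
R4 <- R4 - (47/11)*R3:  [       0        0        0  -171/11 ]
Upper-triangular form:
[ -2    -3     2       -3 ]
[  0  -7/2     3    -13/2 ]
[  0     0  11/7      3/7 ]
[  0     0     0  -171/11 ]
det(A) = (-1)^0 * (-2) * (-7/2) * (11/7) * (-171/11) = -171  (0 row swaps -> sign +1)

det(A) = -171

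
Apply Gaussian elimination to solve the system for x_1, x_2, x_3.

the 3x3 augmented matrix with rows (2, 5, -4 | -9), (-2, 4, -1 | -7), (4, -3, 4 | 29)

Forward elimination on [A|b]:
R2 <- R2 - (-1)*R1:  [   0    9   -5  -16 ]
R3 <- R3 - (2)*R1:  [   0  -13   12   47 ]
R3 <- R3 - (-13/9)*R2:  [     0      0   43/9  215/9 ]
Row echelon form:
[ 2  5    -4  |     -9 ]
[ 0  9    -5  |    -16 ]
[ 0  0  43/9  |  215/9 ]
Back-substitution:
x_3 = (215/9) / (43/9) = 5
x_2 = (-16 - (-5)*(5)) / 9 = 1
x_1 = (-9 - (5)*(1) - (-4)*(5)) / 2 = 3

(3, 1, 5)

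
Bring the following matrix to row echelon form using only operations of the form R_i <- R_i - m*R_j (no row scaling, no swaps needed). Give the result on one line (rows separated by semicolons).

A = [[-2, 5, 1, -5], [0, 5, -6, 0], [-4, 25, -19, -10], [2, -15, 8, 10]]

REF = [-2 5 1 -5; 0 5 -6 0; 0 0 -3 0; 0 0 0 5]

Forward elimination:
R3 <- R3 - (2)*R1:  [   0   15  -21    0 ]
R4 <- R4 - (-1)*R1:  [   0  -10    9    5 ]
R3 <- R3 - (3)*R2:  [  0   0  -3   0 ]
R4 <- R4 - (-2)*R2:  [  0   0  -3   5 ]
R4 <- R4 - (1)*R3:  [ 0  0  0  5 ]
Row echelon form:
[ -2  5   1  -5 ]
[  0  5  -6   0 ]
[  0  0  -3   0 ]
[  0  0   0   5 ]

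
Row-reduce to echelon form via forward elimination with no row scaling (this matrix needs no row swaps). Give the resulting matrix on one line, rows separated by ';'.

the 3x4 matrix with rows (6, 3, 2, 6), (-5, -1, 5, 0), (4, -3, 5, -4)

REF = [6 3 2 6; 0 3/2 20/3 5; 0 0 233/9 26/3]

Forward elimination:
R2 <- R2 - (-5/6)*R1:  [    0   3/2  20/3     5 ]
R3 <- R3 - (2/3)*R1:  [    0    -5  11/3    -8 ]
R3 <- R3 - (-10/3)*R2:  [     0      0  233/9   26/3 ]
Row echelon form:
[ 6    3      2     6 ]
[ 0  3/2   20/3     5 ]
[ 0    0  233/9  26/3 ]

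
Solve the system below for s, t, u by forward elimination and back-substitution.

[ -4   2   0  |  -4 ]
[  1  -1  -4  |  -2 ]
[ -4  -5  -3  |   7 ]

Forward elimination on [A|b]:
R2 <- R2 - (-1/4)*R1:  [    0  -1/2    -4    -3 ]
R3 <- R3 - (1)*R1:  [  0  -7  -3  11 ]
R3 <- R3 - (14)*R2:  [  0   0  53  53 ]
Row echelon form:
[ -4     2   0  |  -4 ]
[  0  -1/2  -4  |  -3 ]
[  0     0  53  |  53 ]
Back-substitution:
u = (53) / 53 = 1
t = (-3 - (-4)*(1)) / (-1/2) = -2
s = (-4 - (2)*(-2)) / -4 = 0

(0, -2, 1)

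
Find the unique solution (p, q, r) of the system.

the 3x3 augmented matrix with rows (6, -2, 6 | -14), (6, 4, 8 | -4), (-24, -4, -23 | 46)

Forward elimination on [A|b]:
R2 <- R2 - (1)*R1:  [  0   6   2  10 ]
R3 <- R3 - (-4)*R1:  [   0  -12    1  -10 ]
R3 <- R3 - (-2)*R2:  [  0   0   5  10 ]
Row echelon form:
[ 6  -2  6  |  -14 ]
[ 0   6  2  |   10 ]
[ 0   0  5  |   10 ]
Back-substitution:
r = (10) / 5 = 2
q = (10 - (2)*(2)) / 6 = 1
p = (-14 - (-2)*(1) - (6)*(2)) / 6 = -4

(-4, 1, 2)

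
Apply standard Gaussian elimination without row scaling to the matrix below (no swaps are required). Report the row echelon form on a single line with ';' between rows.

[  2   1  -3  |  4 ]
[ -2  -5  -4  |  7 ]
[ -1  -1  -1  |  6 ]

Forward elimination:
R2 <- R2 - (-1)*R1:  [  0  -4  -7  11 ]
R3 <- R3 - (-1/2)*R1:  [    0  -1/2  -5/2     8 ]
R3 <- R3 - (1/8)*R2:  [     0      0  -13/8   53/8 ]
Row echelon form:
[ 2   1     -3  |     4 ]
[ 0  -4     -7  |    11 ]
[ 0   0  -13/8  |  53/8 ]

REF = [2 1 -3 4; 0 -4 -7 11; 0 0 -13/8 53/8]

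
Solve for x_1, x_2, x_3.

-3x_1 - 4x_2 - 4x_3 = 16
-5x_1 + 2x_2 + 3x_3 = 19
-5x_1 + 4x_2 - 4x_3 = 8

Forward elimination on [A|b]:
R2 <- R2 - (5/3)*R1:  [     0   26/3   29/3  -23/3 ]
R3 <- R3 - (5/3)*R1:  [     0   32/3    8/3  -56/3 ]
R3 <- R3 - (16/13)*R2:  [       0        0  -120/13  -120/13 ]
Row echelon form:
[ -3    -4       -4  |       16 ]
[  0  26/3     29/3  |    -23/3 ]
[  0     0  -120/13  |  -120/13 ]
Back-substitution:
x_3 = (-120/13) / (-120/13) = 1
x_2 = (-23/3 - (29/3)*(1)) / (26/3) = -2
x_1 = (16 - (-4)*(-2) - (-4)*(1)) / -3 = -4

(-4, -2, 1)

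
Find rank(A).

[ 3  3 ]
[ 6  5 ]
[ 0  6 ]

Row reduction:
R2 <- R2 - (2)*R1:  [  0  -1 ]
R3 <- R3 - (-6)*R2:  [ 0  0 ]
Row echelon form:
[ 3   3 ]
[ 0  -1 ]
[ 0   0 ]
Nonzero rows / pivot columns: 2

rank(A) = 2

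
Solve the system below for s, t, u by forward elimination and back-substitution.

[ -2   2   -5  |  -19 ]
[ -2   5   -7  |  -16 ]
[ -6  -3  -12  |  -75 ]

Forward elimination on [A|b]:
R2 <- R2 - (1)*R1:  [  0   3  -2   3 ]
R3 <- R3 - (3)*R1:  [   0   -9    3  -18 ]
R3 <- R3 - (-3)*R2:  [  0   0  -3  -9 ]
Row echelon form:
[ -2  2  -5  |  -19 ]
[  0  3  -2  |    3 ]
[  0  0  -3  |   -9 ]
Back-substitution:
u = (-9) / -3 = 3
t = (3 - (-2)*(3)) / 3 = 3
s = (-19 - (2)*(3) - (-5)*(3)) / -2 = 5

(5, 3, 3)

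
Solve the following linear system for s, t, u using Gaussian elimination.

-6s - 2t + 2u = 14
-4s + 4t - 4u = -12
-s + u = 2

Forward elimination on [A|b]:
R2 <- R2 - (2/3)*R1:  [     0   16/3  -16/3  -64/3 ]
R3 <- R3 - (1/6)*R1:  [    0   1/3   2/3  -1/3 ]
R3 <- R3 - (1/16)*R2:  [ 0  0  1  1 ]
Row echelon form:
[ -6    -2      2  |     14 ]
[  0  16/3  -16/3  |  -64/3 ]
[  0     0      1  |      1 ]
Back-substitution:
u = (1) / 1 = 1
t = (-64/3 - (-16/3)*(1)) / (16/3) = -3
s = (14 - (-2)*(-3) - (2)*(1)) / -6 = -1

(-1, -3, 1)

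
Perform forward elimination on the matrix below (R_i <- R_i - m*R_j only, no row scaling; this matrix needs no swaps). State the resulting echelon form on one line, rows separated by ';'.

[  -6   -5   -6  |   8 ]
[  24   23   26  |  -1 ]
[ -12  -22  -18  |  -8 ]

Forward elimination:
R2 <- R2 - (-4)*R1:  [  0   3   2  31 ]
R3 <- R3 - (2)*R1:  [   0  -12   -6  -24 ]
R3 <- R3 - (-4)*R2:  [   0    0    2  100 ]
Row echelon form:
[ -6  -5  -6  |    8 ]
[  0   3   2  |   31 ]
[  0   0   2  |  100 ]

REF = [-6 -5 -6 8; 0 3 2 31; 0 0 2 100]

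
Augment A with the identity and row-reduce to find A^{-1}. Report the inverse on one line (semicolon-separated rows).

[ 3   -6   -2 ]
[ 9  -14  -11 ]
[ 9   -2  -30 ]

inverse = [-199/24 11/3 -19/24; -57/16 3/2 -5/16; -9/4 1 -1/4]

Gauss-Jordan on [A | I]:
R1 <- (1/3)*R1:  [    1    -2  -2/3  |   1/3     0     0 ]
R2 <- R2 - (9)*R1:  [  0   4  -5  |  -3   1   0 ]
R3 <- R3 - (9)*R1:  [   0   16  -24  |   -3    0    1 ]
R2 <- (1/4)*R2:  [    0     1  -5/4  |  -3/4   1/4     0 ]
R1 <- R1 - (-2)*R2:  [     1      0  -19/6  |   -7/6    1/2      0 ]
R3 <- R3 - (16)*R2:  [  0   0  -4  |   9  -4   1 ]
R3 <- (1/-4)*R3:  [    0     0     1  |  -9/4     1  -1/4 ]
R1 <- R1 - (-19/6)*R3:  [       1        0        0  |  -199/24     11/3   -19/24 ]
R2 <- R2 - (-5/4)*R3:  [      0       1       0  |  -57/16     3/2   -5/16 ]
Right block of [I | A^{-1}] is the inverse:
[ -199/24  11/3  -19/24 ]
[  -57/16   3/2   -5/16 ]
[    -9/4     1    -1/4 ]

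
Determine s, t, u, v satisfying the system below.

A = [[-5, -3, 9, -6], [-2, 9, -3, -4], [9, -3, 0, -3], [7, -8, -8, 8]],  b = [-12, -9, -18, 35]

Forward elimination on [A|b]:
R2 <- R2 - (2/5)*R1:  [     0   51/5  -33/5   -8/5  -21/5 ]
R3 <- R3 - (-9/5)*R1:  [      0   -42/5    81/5   -69/5  -198/5 ]
R4 <- R4 - (-7/5)*R1:  [     0  -61/5   23/5   -2/5   91/5 ]
R3 <- R3 - (-14/17)*R2:  [       0        0   183/17  -257/17  -732/17 ]
R4 <- R4 - (-61/51)*R2:  [       0        0   -56/17  -118/51   224/17 ]
R4 <- R4 - (-56/183)*R3:  [         0          0          0  -1270/183          0 ]
Row echelon form:
[ -5    -3       9         -6  |      -12 ]
[  0  51/5   -33/5       -8/5  |    -21/5 ]
[  0     0  183/17    -257/17  |  -732/17 ]
[  0     0       0  -1270/183  |        0 ]
Back-substitution:
v = (0) / (-1270/183) = 0
u = (-732/17 - (-257/17)*(0)) / (183/17) = -4
t = (-21/5 - (-33/5)*(-4) - (-8/5)*(0)) / (51/5) = -3
s = (-12 - (-3)*(-3) - (9)*(-4) - (-6)*(0)) / -5 = -3

(-3, -3, -4, 0)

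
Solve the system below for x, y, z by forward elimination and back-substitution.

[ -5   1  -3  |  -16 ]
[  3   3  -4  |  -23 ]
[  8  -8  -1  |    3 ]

(0, -1, 5)

Forward elimination on [A|b]:
R2 <- R2 - (-3/5)*R1:  [      0    18/5   -29/5  -163/5 ]
R3 <- R3 - (-8/5)*R1:  [      0   -32/5   -29/5  -113/5 ]
R3 <- R3 - (-16/9)*R2:  [      0       0  -145/9  -725/9 ]
Row echelon form:
[ -5     1      -3  |     -16 ]
[  0  18/5   -29/5  |  -163/5 ]
[  0     0  -145/9  |  -725/9 ]
Back-substitution:
z = (-725/9) / (-145/9) = 5
y = (-163/5 - (-29/5)*(5)) / (18/5) = -1
x = (-16 - (1)*(-1) - (-3)*(5)) / -5 = 0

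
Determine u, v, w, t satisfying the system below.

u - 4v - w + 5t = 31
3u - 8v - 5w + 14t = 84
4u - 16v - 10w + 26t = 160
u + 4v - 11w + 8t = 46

Forward elimination on [A|b]:
R2 <- R2 - (3)*R1:  [  0   4  -2  -1  -9 ]
R3 <- R3 - (4)*R1:  [  0   0  -6   6  36 ]
R4 <- R4 - (1)*R1:  [   0    8  -10    3   15 ]
R4 <- R4 - (2)*R2:  [  0   0  -6   5  33 ]
R4 <- R4 - (1)*R3:  [  0   0   0  -1  -3 ]
Row echelon form:
[ 1  -4  -1   5  |  31 ]
[ 0   4  -2  -1  |  -9 ]
[ 0   0  -6   6  |  36 ]
[ 0   0   0  -1  |  -3 ]
Back-substitution:
t = (-3) / -1 = 3
w = (36 - (6)*(3)) / -6 = -3
v = (-9 - (-2)*(-3) - (-1)*(3)) / 4 = -3
u = (31 - (-4)*(-3) - (-1)*(-3) - (5)*(3)) / 1 = 1

(1, -3, -3, 3)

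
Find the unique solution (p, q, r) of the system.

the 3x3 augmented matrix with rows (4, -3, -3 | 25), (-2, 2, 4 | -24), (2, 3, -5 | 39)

(4, 2, -5)

Forward elimination on [A|b]:
R2 <- R2 - (-1/2)*R1:  [     0    1/2    5/2  -23/2 ]
R3 <- R3 - (1/2)*R1:  [    0   9/2  -7/2  53/2 ]
R3 <- R3 - (9)*R2:  [   0    0  -26  130 ]
Row echelon form:
[ 4   -3   -3  |     25 ]
[ 0  1/2  5/2  |  -23/2 ]
[ 0    0  -26  |    130 ]
Back-substitution:
r = (130) / -26 = -5
q = (-23/2 - (5/2)*(-5)) / (1/2) = 2
p = (25 - (-3)*(2) - (-3)*(-5)) / 4 = 4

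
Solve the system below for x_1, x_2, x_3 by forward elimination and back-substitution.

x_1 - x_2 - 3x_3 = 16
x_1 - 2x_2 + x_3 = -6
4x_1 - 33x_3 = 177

Forward elimination on [A|b]:
R2 <- R2 - (1)*R1:  [   0   -1    4  -22 ]
R3 <- R3 - (4)*R1:  [   0    4  -21  113 ]
R3 <- R3 - (-4)*R2:  [  0   0  -5  25 ]
Row echelon form:
[ 1  -1  -3  |   16 ]
[ 0  -1   4  |  -22 ]
[ 0   0  -5  |   25 ]
Back-substitution:
x_3 = (25) / -5 = -5
x_2 = (-22 - (4)*(-5)) / -1 = 2
x_1 = (16 - (-1)*(2) - (-3)*(-5)) / 1 = 3

(3, 2, -5)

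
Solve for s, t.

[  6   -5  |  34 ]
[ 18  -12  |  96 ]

Forward elimination on [A|b]:
R2 <- R2 - (3)*R1:  [  0   3  -6 ]
Row echelon form:
[ 6  -5  |  34 ]
[ 0   3  |  -6 ]
Back-substitution:
t = (-6) / 3 = -2
s = (34 - (-5)*(-2)) / 6 = 4

(4, -2)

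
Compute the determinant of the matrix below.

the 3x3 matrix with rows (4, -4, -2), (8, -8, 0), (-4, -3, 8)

Forward elimination:
R2 <- R2 - (2)*R1:  [ 0  0  4 ]
R3 <- R3 - (-1)*R1:  [  0  -7   6 ]
R2 <-> R3   (pivot in column 2 was zero)
[ 4  -4  -2 ]
[ 0  -7   6 ]
[ 0   0   4 ]
Upper-triangular form:
[ 4  -4  -2 ]
[ 0  -7   6 ]
[ 0   0   4 ]
det(A) = (-1)^1 * (4) * (-7) * (4) = 112  (1 row swap -> sign -1)

det(A) = 112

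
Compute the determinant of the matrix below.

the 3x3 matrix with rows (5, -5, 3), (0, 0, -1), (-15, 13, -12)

det(A) = -10

Forward elimination:
R3 <- R3 - (-3)*R1:  [  0  -2  -3 ]
R2 <-> R3   (pivot in column 2 was zero)
[ 5  -5   3 ]
[ 0  -2  -3 ]
[ 0   0  -1 ]
Upper-triangular form:
[ 5  -5   3 ]
[ 0  -2  -3 ]
[ 0   0  -1 ]
det(A) = (-1)^1 * (5) * (-2) * (-1) = -10  (1 row swap -> sign -1)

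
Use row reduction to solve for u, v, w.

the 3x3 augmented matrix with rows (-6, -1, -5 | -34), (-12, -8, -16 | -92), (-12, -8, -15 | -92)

Forward elimination on [A|b]:
R2 <- R2 - (2)*R1:  [   0   -6   -6  -24 ]
R3 <- R3 - (2)*R1:  [   0   -6   -5  -24 ]
R3 <- R3 - (1)*R2:  [ 0  0  1  0 ]
Row echelon form:
[ -6  -1  -5  |  -34 ]
[  0  -6  -6  |  -24 ]
[  0   0   1  |    0 ]
Back-substitution:
w = (0) / 1 = 0
v = (-24 - (-6)*(0)) / -6 = 4
u = (-34 - (-1)*(4) - (-5)*(0)) / -6 = 5

(5, 4, 0)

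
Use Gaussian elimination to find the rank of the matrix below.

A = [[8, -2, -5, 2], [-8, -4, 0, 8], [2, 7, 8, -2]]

rank(A) = 3

Row reduction:
R2 <- R2 - (-1)*R1:  [  0  -6  -5  10 ]
R3 <- R3 - (1/4)*R1:  [    0  15/2  37/4  -5/2 ]
R3 <- R3 - (-5/4)*R2:  [  0   0   3  10 ]
Row echelon form:
[ 8  -2  -5   2 ]
[ 0  -6  -5  10 ]
[ 0   0   3  10 ]
Nonzero rows / pivot columns: 3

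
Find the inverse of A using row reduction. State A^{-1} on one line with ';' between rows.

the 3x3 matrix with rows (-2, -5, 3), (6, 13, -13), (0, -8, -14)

Gauss-Jordan on [A | I]:
R1 <- (1/-2)*R1:  [    1   5/2  -3/2  |  -1/2     0     0 ]
R2 <- R2 - (6)*R1:  [  0  -2  -4  |   3   1   0 ]
R2 <- (1/-2)*R2:  [    0     1     2  |  -3/2  -1/2     0 ]
R1 <- R1 - (5/2)*R2:  [     1      0  -13/2  |   13/4    5/4      0 ]
R3 <- R3 - (-8)*R2:  [   0    0    2  |  -12   -4    1 ]
R3 <- (1/2)*R3:  [   0    0    1  |   -6   -2  1/2 ]
R1 <- R1 - (-13/2)*R3:  [      1       0       0  |  -143/4   -47/4    13/4 ]
R2 <- R2 - (2)*R3:  [    0     1     0  |  21/2   7/2    -1 ]
Right block of [I | A^{-1}] is the inverse:
[ -143/4  -47/4  13/4 ]
[   21/2    7/2    -1 ]
[     -6     -2   1/2 ]

inverse = [-143/4 -47/4 13/4; 21/2 7/2 -1; -6 -2 1/2]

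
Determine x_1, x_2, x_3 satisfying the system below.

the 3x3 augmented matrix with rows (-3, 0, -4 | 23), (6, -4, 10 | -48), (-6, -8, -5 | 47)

Forward elimination on [A|b]:
R2 <- R2 - (-2)*R1:  [  0  -4   2  -2 ]
R3 <- R3 - (2)*R1:  [  0  -8   3   1 ]
R3 <- R3 - (2)*R2:  [  0   0  -1   5 ]
Row echelon form:
[ -3   0  -4  |  23 ]
[  0  -4   2  |  -2 ]
[  0   0  -1  |   5 ]
Back-substitution:
x_3 = (5) / -1 = -5
x_2 = (-2 - (2)*(-5)) / -4 = -2
x_1 = (23 - (-4)*(-5)) / -3 = -1

(-1, -2, -5)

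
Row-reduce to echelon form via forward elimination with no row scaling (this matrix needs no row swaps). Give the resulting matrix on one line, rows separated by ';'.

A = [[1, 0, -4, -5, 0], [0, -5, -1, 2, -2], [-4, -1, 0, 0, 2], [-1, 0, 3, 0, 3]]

REF = [1 0 -4 -5 0; 0 -5 -1 2 -2; 0 0 -79/5 -102/5 12/5; 0 0 0 -293/79 225/79]

Forward elimination:
R3 <- R3 - (-4)*R1:  [   0   -1  -16  -20    2 ]
R4 <- R4 - (-1)*R1:  [  0   0  -1  -5   3 ]
R3 <- R3 - (1/5)*R2:  [      0       0   -79/5  -102/5    12/5 ]
R4 <- R4 - (5/79)*R3:  [       0        0        0  -293/79   225/79 ]
Row echelon form:
[ 1   0     -4       -5       0 ]
[ 0  -5     -1        2      -2 ]
[ 0   0  -79/5   -102/5    12/5 ]
[ 0   0      0  -293/79  225/79 ]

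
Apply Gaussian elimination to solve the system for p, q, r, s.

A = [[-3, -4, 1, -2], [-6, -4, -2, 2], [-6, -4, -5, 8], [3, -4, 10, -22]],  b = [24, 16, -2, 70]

(-2, -3, 2, -2)

Forward elimination on [A|b]:
R2 <- R2 - (2)*R1:  [   0    4   -4    6  -32 ]
R3 <- R3 - (2)*R1:  [   0    4   -7   12  -50 ]
R4 <- R4 - (-1)*R1:  [   0   -8   11  -24   94 ]
R3 <- R3 - (1)*R2:  [   0    0   -3    6  -18 ]
R4 <- R4 - (-2)*R2:  [   0    0    3  -12   30 ]
R4 <- R4 - (-1)*R3:  [  0   0   0  -6  12 ]
Row echelon form:
[ -3  -4   1  -2  |   24 ]
[  0   4  -4   6  |  -32 ]
[  0   0  -3   6  |  -18 ]
[  0   0   0  -6  |   12 ]
Back-substitution:
s = (12) / -6 = -2
r = (-18 - (6)*(-2)) / -3 = 2
q = (-32 - (-4)*(2) - (6)*(-2)) / 4 = -3
p = (24 - (-4)*(-3) - (1)*(2) - (-2)*(-2)) / -3 = -2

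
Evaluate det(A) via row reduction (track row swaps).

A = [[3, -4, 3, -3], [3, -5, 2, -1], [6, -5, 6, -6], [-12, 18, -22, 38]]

det(A) = 54

Forward elimination:
R2 <- R2 - (1)*R1:  [  0  -1  -1   2 ]
R3 <- R3 - (2)*R1:  [ 0  3  0  0 ]
R4 <- R4 - (-4)*R1:  [   0    2  -10   26 ]
R3 <- R3 - (-3)*R2:  [  0   0  -3   6 ]
R4 <- R4 - (-2)*R2:  [   0    0  -12   30 ]
R4 <- R4 - (4)*R3:  [ 0  0  0  6 ]
Upper-triangular form:
[ 3  -4   3  -3 ]
[ 0  -1  -1   2 ]
[ 0   0  -3   6 ]
[ 0   0   0   6 ]
det(A) = (-1)^0 * (3) * (-1) * (-3) * (6) = 54  (0 row swaps -> sign +1)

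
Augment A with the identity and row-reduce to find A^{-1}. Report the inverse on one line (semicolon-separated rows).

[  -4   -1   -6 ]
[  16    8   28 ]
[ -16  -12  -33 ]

inverse = [9/2 39/16 5/4; 5 9/4 1; -4 -2 -1]

Gauss-Jordan on [A | I]:
R1 <- (1/-4)*R1:  [    1   1/4   3/2  |  -1/4     0     0 ]
R2 <- R2 - (16)*R1:  [ 0  4  4  |  4  1  0 ]
R3 <- R3 - (-16)*R1:  [  0  -8  -9  |  -4   0   1 ]
R2 <- (1/4)*R2:  [   0    1    1  |    1  1/4    0 ]
R1 <- R1 - (1/4)*R2:  [     1      0    5/4  |   -1/2  -1/16      0 ]
R3 <- R3 - (-8)*R2:  [  0   0  -1  |   4   2   1 ]
R3 <- (1/-1)*R3:  [  0   0   1  |  -4  -2  -1 ]
R1 <- R1 - (5/4)*R3:  [     1      0      0  |    9/2  39/16    5/4 ]
R2 <- R2 - (1)*R3:  [   0    1    0  |    5  9/4    1 ]
Right block of [I | A^{-1}] is the inverse:
[ 9/2  39/16  5/4 ]
[   5    9/4    1 ]
[  -4     -2   -1 ]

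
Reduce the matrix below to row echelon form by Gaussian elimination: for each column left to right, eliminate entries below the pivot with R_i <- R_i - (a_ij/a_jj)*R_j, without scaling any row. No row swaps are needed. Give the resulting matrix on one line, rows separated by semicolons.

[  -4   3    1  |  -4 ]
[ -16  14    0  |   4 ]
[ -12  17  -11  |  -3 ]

REF = [-4 3 1 -4; 0 2 -4 20; 0 0 2 -71]

Forward elimination:
R2 <- R2 - (4)*R1:  [  0   2  -4  20 ]
R3 <- R3 - (3)*R1:  [   0    8  -14    9 ]
R3 <- R3 - (4)*R2:  [   0    0    2  -71 ]
Row echelon form:
[ -4  3   1  |   -4 ]
[  0  2  -4  |   20 ]
[  0  0   2  |  -71 ]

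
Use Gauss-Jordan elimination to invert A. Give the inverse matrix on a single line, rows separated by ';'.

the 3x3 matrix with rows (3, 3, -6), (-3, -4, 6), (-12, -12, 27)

inverse = [4 1 2/3; -1 -1 0; 4/3 0 1/3]

Gauss-Jordan on [A | I]:
R1 <- (1/3)*R1:  [   1    1   -2  |  1/3    0    0 ]
R2 <- R2 - (-3)*R1:  [  0  -1   0  |   1   1   0 ]
R3 <- R3 - (-12)*R1:  [ 0  0  3  |  4  0  1 ]
R2 <- (1/-1)*R2:  [  0   1   0  |  -1  -1   0 ]
R1 <- R1 - (1)*R2:  [   1    0   -2  |  4/3    1    0 ]
R3 <- (1/3)*R3:  [   0    0    1  |  4/3    0  1/3 ]
R1 <- R1 - (-2)*R3:  [   1    0    0  |    4    1  2/3 ]
Right block of [I | A^{-1}] is the inverse:
[   4   1  2/3 ]
[  -1  -1    0 ]
[ 4/3   0  1/3 ]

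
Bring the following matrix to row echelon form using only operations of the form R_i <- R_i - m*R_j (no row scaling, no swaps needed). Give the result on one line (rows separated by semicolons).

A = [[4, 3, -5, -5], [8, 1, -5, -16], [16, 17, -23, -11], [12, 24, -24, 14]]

Forward elimination:
R2 <- R2 - (2)*R1:  [  0  -5   5  -6 ]
R3 <- R3 - (4)*R1:  [  0   5  -3   9 ]
R4 <- R4 - (3)*R1:  [  0  15  -9  29 ]
R3 <- R3 - (-1)*R2:  [ 0  0  2  3 ]
R4 <- R4 - (-3)*R2:  [  0   0   6  11 ]
R4 <- R4 - (3)*R3:  [ 0  0  0  2 ]
Row echelon form:
[ 4   3  -5  -5 ]
[ 0  -5   5  -6 ]
[ 0   0   2   3 ]
[ 0   0   0   2 ]

REF = [4 3 -5 -5; 0 -5 5 -6; 0 0 2 3; 0 0 0 2]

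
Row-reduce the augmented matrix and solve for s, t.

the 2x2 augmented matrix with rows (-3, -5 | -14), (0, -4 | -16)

(-2, 4)

Forward elimination on [A|b]:
Row echelon form:
[ -3  -5  |  -14 ]
[  0  -4  |  -16 ]
Back-substitution:
t = (-16) / -4 = 4
s = (-14 - (-5)*(4)) / -3 = -2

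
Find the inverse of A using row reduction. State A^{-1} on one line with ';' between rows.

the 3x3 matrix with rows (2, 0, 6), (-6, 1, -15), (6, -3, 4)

inverse = [41/10 9/5 3/5; 33/5 14/5 3/5; -6/5 -3/5 -1/5]

Gauss-Jordan on [A | I]:
R1 <- (1/2)*R1:  [   1    0    3  |  1/2    0    0 ]
R2 <- R2 - (-6)*R1:  [ 0  1  3  |  3  1  0 ]
R3 <- R3 - (6)*R1:  [   0   -3  -14  |   -3    0    1 ]
R3 <- R3 - (-3)*R2:  [  0   0  -5  |   6   3   1 ]
R3 <- (1/-5)*R3:  [    0     0     1  |  -6/5  -3/5  -1/5 ]
R1 <- R1 - (3)*R3:  [     1      0      0  |  41/10    9/5    3/5 ]
R2 <- R2 - (3)*R3:  [    0     1     0  |  33/5  14/5   3/5 ]
Right block of [I | A^{-1}] is the inverse:
[ 41/10   9/5   3/5 ]
[  33/5  14/5   3/5 ]
[  -6/5  -3/5  -1/5 ]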